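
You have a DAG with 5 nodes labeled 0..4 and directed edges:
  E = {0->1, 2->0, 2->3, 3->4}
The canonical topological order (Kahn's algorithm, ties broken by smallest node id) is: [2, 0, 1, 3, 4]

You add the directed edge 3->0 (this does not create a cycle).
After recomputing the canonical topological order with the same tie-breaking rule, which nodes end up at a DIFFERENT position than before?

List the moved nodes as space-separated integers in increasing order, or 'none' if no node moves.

Answer: 0 1 3

Derivation:
Old toposort: [2, 0, 1, 3, 4]
Added edge 3->0
Recompute Kahn (smallest-id tiebreak):
  initial in-degrees: [2, 1, 0, 1, 1]
  ready (indeg=0): [2]
  pop 2: indeg[0]->1; indeg[3]->0 | ready=[3] | order so far=[2]
  pop 3: indeg[0]->0; indeg[4]->0 | ready=[0, 4] | order so far=[2, 3]
  pop 0: indeg[1]->0 | ready=[1, 4] | order so far=[2, 3, 0]
  pop 1: no out-edges | ready=[4] | order so far=[2, 3, 0, 1]
  pop 4: no out-edges | ready=[] | order so far=[2, 3, 0, 1, 4]
New canonical toposort: [2, 3, 0, 1, 4]
Compare positions:
  Node 0: index 1 -> 2 (moved)
  Node 1: index 2 -> 3 (moved)
  Node 2: index 0 -> 0 (same)
  Node 3: index 3 -> 1 (moved)
  Node 4: index 4 -> 4 (same)
Nodes that changed position: 0 1 3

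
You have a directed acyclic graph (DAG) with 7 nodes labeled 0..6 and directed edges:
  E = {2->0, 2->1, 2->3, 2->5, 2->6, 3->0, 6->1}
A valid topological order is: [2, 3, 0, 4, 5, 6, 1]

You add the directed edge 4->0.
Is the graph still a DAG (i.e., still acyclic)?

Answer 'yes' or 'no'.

Given toposort: [2, 3, 0, 4, 5, 6, 1]
Position of 4: index 3; position of 0: index 2
New edge 4->0: backward (u after v in old order)
Backward edge: old toposort is now invalid. Check if this creates a cycle.
Does 0 already reach 4? Reachable from 0: [0]. NO -> still a DAG (reorder needed).
Still a DAG? yes

Answer: yes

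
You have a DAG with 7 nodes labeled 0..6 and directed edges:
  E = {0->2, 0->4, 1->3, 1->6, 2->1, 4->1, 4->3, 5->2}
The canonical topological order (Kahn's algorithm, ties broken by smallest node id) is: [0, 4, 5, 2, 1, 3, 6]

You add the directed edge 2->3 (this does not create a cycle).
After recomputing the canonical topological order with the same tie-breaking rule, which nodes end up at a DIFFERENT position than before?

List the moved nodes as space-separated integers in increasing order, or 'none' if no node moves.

Old toposort: [0, 4, 5, 2, 1, 3, 6]
Added edge 2->3
Recompute Kahn (smallest-id tiebreak):
  initial in-degrees: [0, 2, 2, 3, 1, 0, 1]
  ready (indeg=0): [0, 5]
  pop 0: indeg[2]->1; indeg[4]->0 | ready=[4, 5] | order so far=[0]
  pop 4: indeg[1]->1; indeg[3]->2 | ready=[5] | order so far=[0, 4]
  pop 5: indeg[2]->0 | ready=[2] | order so far=[0, 4, 5]
  pop 2: indeg[1]->0; indeg[3]->1 | ready=[1] | order so far=[0, 4, 5, 2]
  pop 1: indeg[3]->0; indeg[6]->0 | ready=[3, 6] | order so far=[0, 4, 5, 2, 1]
  pop 3: no out-edges | ready=[6] | order so far=[0, 4, 5, 2, 1, 3]
  pop 6: no out-edges | ready=[] | order so far=[0, 4, 5, 2, 1, 3, 6]
New canonical toposort: [0, 4, 5, 2, 1, 3, 6]
Compare positions:
  Node 0: index 0 -> 0 (same)
  Node 1: index 4 -> 4 (same)
  Node 2: index 3 -> 3 (same)
  Node 3: index 5 -> 5 (same)
  Node 4: index 1 -> 1 (same)
  Node 5: index 2 -> 2 (same)
  Node 6: index 6 -> 6 (same)
Nodes that changed position: none

Answer: none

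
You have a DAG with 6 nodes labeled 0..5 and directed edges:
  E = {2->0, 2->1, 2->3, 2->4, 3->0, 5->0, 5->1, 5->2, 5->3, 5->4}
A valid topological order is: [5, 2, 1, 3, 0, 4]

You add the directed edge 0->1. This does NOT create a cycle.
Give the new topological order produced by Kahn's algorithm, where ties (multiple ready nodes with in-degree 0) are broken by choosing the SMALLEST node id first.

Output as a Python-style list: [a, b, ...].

Old toposort: [5, 2, 1, 3, 0, 4]
Added edge: 0->1
Position of 0 (4) > position of 1 (2). Must reorder: 0 must now come before 1.
Run Kahn's algorithm (break ties by smallest node id):
  initial in-degrees: [3, 3, 1, 2, 2, 0]
  ready (indeg=0): [5]
  pop 5: indeg[0]->2; indeg[1]->2; indeg[2]->0; indeg[3]->1; indeg[4]->1 | ready=[2] | order so far=[5]
  pop 2: indeg[0]->1; indeg[1]->1; indeg[3]->0; indeg[4]->0 | ready=[3, 4] | order so far=[5, 2]
  pop 3: indeg[0]->0 | ready=[0, 4] | order so far=[5, 2, 3]
  pop 0: indeg[1]->0 | ready=[1, 4] | order so far=[5, 2, 3, 0]
  pop 1: no out-edges | ready=[4] | order so far=[5, 2, 3, 0, 1]
  pop 4: no out-edges | ready=[] | order so far=[5, 2, 3, 0, 1, 4]
  Result: [5, 2, 3, 0, 1, 4]

Answer: [5, 2, 3, 0, 1, 4]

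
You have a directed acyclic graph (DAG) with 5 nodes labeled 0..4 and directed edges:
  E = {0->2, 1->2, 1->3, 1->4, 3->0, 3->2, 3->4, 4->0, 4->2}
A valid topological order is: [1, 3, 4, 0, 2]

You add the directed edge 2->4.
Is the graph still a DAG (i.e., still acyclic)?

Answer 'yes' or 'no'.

Answer: no

Derivation:
Given toposort: [1, 3, 4, 0, 2]
Position of 2: index 4; position of 4: index 2
New edge 2->4: backward (u after v in old order)
Backward edge: old toposort is now invalid. Check if this creates a cycle.
Does 4 already reach 2? Reachable from 4: [0, 2, 4]. YES -> cycle!
Still a DAG? no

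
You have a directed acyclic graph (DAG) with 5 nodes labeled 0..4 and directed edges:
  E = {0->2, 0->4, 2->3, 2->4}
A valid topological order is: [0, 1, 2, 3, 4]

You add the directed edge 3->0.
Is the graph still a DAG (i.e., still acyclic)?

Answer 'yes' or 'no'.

Answer: no

Derivation:
Given toposort: [0, 1, 2, 3, 4]
Position of 3: index 3; position of 0: index 0
New edge 3->0: backward (u after v in old order)
Backward edge: old toposort is now invalid. Check if this creates a cycle.
Does 0 already reach 3? Reachable from 0: [0, 2, 3, 4]. YES -> cycle!
Still a DAG? no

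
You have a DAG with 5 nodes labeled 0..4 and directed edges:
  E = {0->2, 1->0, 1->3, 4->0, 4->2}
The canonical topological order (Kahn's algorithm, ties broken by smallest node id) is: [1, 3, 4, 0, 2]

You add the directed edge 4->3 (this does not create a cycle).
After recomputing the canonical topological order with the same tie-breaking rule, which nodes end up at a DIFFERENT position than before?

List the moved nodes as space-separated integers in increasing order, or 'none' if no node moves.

Old toposort: [1, 3, 4, 0, 2]
Added edge 4->3
Recompute Kahn (smallest-id tiebreak):
  initial in-degrees: [2, 0, 2, 2, 0]
  ready (indeg=0): [1, 4]
  pop 1: indeg[0]->1; indeg[3]->1 | ready=[4] | order so far=[1]
  pop 4: indeg[0]->0; indeg[2]->1; indeg[3]->0 | ready=[0, 3] | order so far=[1, 4]
  pop 0: indeg[2]->0 | ready=[2, 3] | order so far=[1, 4, 0]
  pop 2: no out-edges | ready=[3] | order so far=[1, 4, 0, 2]
  pop 3: no out-edges | ready=[] | order so far=[1, 4, 0, 2, 3]
New canonical toposort: [1, 4, 0, 2, 3]
Compare positions:
  Node 0: index 3 -> 2 (moved)
  Node 1: index 0 -> 0 (same)
  Node 2: index 4 -> 3 (moved)
  Node 3: index 1 -> 4 (moved)
  Node 4: index 2 -> 1 (moved)
Nodes that changed position: 0 2 3 4

Answer: 0 2 3 4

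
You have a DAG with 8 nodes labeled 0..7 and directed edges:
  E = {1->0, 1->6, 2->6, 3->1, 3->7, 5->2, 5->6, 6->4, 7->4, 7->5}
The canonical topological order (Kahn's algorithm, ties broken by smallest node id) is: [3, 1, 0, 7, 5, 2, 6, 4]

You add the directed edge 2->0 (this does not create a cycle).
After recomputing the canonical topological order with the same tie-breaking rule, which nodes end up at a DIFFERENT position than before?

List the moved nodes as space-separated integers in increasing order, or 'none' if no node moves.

Old toposort: [3, 1, 0, 7, 5, 2, 6, 4]
Added edge 2->0
Recompute Kahn (smallest-id tiebreak):
  initial in-degrees: [2, 1, 1, 0, 2, 1, 3, 1]
  ready (indeg=0): [3]
  pop 3: indeg[1]->0; indeg[7]->0 | ready=[1, 7] | order so far=[3]
  pop 1: indeg[0]->1; indeg[6]->2 | ready=[7] | order so far=[3, 1]
  pop 7: indeg[4]->1; indeg[5]->0 | ready=[5] | order so far=[3, 1, 7]
  pop 5: indeg[2]->0; indeg[6]->1 | ready=[2] | order so far=[3, 1, 7, 5]
  pop 2: indeg[0]->0; indeg[6]->0 | ready=[0, 6] | order so far=[3, 1, 7, 5, 2]
  pop 0: no out-edges | ready=[6] | order so far=[3, 1, 7, 5, 2, 0]
  pop 6: indeg[4]->0 | ready=[4] | order so far=[3, 1, 7, 5, 2, 0, 6]
  pop 4: no out-edges | ready=[] | order so far=[3, 1, 7, 5, 2, 0, 6, 4]
New canonical toposort: [3, 1, 7, 5, 2, 0, 6, 4]
Compare positions:
  Node 0: index 2 -> 5 (moved)
  Node 1: index 1 -> 1 (same)
  Node 2: index 5 -> 4 (moved)
  Node 3: index 0 -> 0 (same)
  Node 4: index 7 -> 7 (same)
  Node 5: index 4 -> 3 (moved)
  Node 6: index 6 -> 6 (same)
  Node 7: index 3 -> 2 (moved)
Nodes that changed position: 0 2 5 7

Answer: 0 2 5 7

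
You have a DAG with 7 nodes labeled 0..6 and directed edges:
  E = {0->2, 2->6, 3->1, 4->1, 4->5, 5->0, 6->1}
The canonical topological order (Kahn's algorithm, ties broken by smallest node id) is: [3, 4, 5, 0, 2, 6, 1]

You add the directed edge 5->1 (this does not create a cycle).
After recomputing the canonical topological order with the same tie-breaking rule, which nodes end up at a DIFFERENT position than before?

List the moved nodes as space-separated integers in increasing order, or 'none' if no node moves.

Answer: none

Derivation:
Old toposort: [3, 4, 5, 0, 2, 6, 1]
Added edge 5->1
Recompute Kahn (smallest-id tiebreak):
  initial in-degrees: [1, 4, 1, 0, 0, 1, 1]
  ready (indeg=0): [3, 4]
  pop 3: indeg[1]->3 | ready=[4] | order so far=[3]
  pop 4: indeg[1]->2; indeg[5]->0 | ready=[5] | order so far=[3, 4]
  pop 5: indeg[0]->0; indeg[1]->1 | ready=[0] | order so far=[3, 4, 5]
  pop 0: indeg[2]->0 | ready=[2] | order so far=[3, 4, 5, 0]
  pop 2: indeg[6]->0 | ready=[6] | order so far=[3, 4, 5, 0, 2]
  pop 6: indeg[1]->0 | ready=[1] | order so far=[3, 4, 5, 0, 2, 6]
  pop 1: no out-edges | ready=[] | order so far=[3, 4, 5, 0, 2, 6, 1]
New canonical toposort: [3, 4, 5, 0, 2, 6, 1]
Compare positions:
  Node 0: index 3 -> 3 (same)
  Node 1: index 6 -> 6 (same)
  Node 2: index 4 -> 4 (same)
  Node 3: index 0 -> 0 (same)
  Node 4: index 1 -> 1 (same)
  Node 5: index 2 -> 2 (same)
  Node 6: index 5 -> 5 (same)
Nodes that changed position: none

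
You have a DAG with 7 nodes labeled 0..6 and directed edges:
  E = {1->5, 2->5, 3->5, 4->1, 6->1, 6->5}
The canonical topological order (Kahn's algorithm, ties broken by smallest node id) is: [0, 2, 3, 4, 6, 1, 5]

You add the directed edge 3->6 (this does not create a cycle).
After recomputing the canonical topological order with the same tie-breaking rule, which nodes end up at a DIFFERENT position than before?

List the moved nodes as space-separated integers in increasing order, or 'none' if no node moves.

Answer: none

Derivation:
Old toposort: [0, 2, 3, 4, 6, 1, 5]
Added edge 3->6
Recompute Kahn (smallest-id tiebreak):
  initial in-degrees: [0, 2, 0, 0, 0, 4, 1]
  ready (indeg=0): [0, 2, 3, 4]
  pop 0: no out-edges | ready=[2, 3, 4] | order so far=[0]
  pop 2: indeg[5]->3 | ready=[3, 4] | order so far=[0, 2]
  pop 3: indeg[5]->2; indeg[6]->0 | ready=[4, 6] | order so far=[0, 2, 3]
  pop 4: indeg[1]->1 | ready=[6] | order so far=[0, 2, 3, 4]
  pop 6: indeg[1]->0; indeg[5]->1 | ready=[1] | order so far=[0, 2, 3, 4, 6]
  pop 1: indeg[5]->0 | ready=[5] | order so far=[0, 2, 3, 4, 6, 1]
  pop 5: no out-edges | ready=[] | order so far=[0, 2, 3, 4, 6, 1, 5]
New canonical toposort: [0, 2, 3, 4, 6, 1, 5]
Compare positions:
  Node 0: index 0 -> 0 (same)
  Node 1: index 5 -> 5 (same)
  Node 2: index 1 -> 1 (same)
  Node 3: index 2 -> 2 (same)
  Node 4: index 3 -> 3 (same)
  Node 5: index 6 -> 6 (same)
  Node 6: index 4 -> 4 (same)
Nodes that changed position: none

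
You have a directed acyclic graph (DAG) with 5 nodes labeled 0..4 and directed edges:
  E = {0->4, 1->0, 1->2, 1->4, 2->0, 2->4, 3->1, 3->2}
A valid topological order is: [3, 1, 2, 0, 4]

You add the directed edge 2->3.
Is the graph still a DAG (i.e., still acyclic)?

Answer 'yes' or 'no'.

Given toposort: [3, 1, 2, 0, 4]
Position of 2: index 2; position of 3: index 0
New edge 2->3: backward (u after v in old order)
Backward edge: old toposort is now invalid. Check if this creates a cycle.
Does 3 already reach 2? Reachable from 3: [0, 1, 2, 3, 4]. YES -> cycle!
Still a DAG? no

Answer: no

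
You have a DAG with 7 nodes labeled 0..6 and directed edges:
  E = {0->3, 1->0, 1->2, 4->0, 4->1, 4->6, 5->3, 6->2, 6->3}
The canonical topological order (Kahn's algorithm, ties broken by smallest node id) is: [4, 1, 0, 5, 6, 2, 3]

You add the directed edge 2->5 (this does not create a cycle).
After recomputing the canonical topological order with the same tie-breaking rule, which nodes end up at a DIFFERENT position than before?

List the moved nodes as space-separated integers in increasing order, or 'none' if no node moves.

Old toposort: [4, 1, 0, 5, 6, 2, 3]
Added edge 2->5
Recompute Kahn (smallest-id tiebreak):
  initial in-degrees: [2, 1, 2, 3, 0, 1, 1]
  ready (indeg=0): [4]
  pop 4: indeg[0]->1; indeg[1]->0; indeg[6]->0 | ready=[1, 6] | order so far=[4]
  pop 1: indeg[0]->0; indeg[2]->1 | ready=[0, 6] | order so far=[4, 1]
  pop 0: indeg[3]->2 | ready=[6] | order so far=[4, 1, 0]
  pop 6: indeg[2]->0; indeg[3]->1 | ready=[2] | order so far=[4, 1, 0, 6]
  pop 2: indeg[5]->0 | ready=[5] | order so far=[4, 1, 0, 6, 2]
  pop 5: indeg[3]->0 | ready=[3] | order so far=[4, 1, 0, 6, 2, 5]
  pop 3: no out-edges | ready=[] | order so far=[4, 1, 0, 6, 2, 5, 3]
New canonical toposort: [4, 1, 0, 6, 2, 5, 3]
Compare positions:
  Node 0: index 2 -> 2 (same)
  Node 1: index 1 -> 1 (same)
  Node 2: index 5 -> 4 (moved)
  Node 3: index 6 -> 6 (same)
  Node 4: index 0 -> 0 (same)
  Node 5: index 3 -> 5 (moved)
  Node 6: index 4 -> 3 (moved)
Nodes that changed position: 2 5 6

Answer: 2 5 6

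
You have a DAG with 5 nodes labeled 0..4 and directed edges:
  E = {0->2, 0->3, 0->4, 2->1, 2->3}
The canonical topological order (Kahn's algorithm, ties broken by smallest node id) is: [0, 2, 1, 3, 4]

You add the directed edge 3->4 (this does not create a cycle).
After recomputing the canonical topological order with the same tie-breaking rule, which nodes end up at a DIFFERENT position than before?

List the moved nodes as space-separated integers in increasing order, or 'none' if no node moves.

Answer: none

Derivation:
Old toposort: [0, 2, 1, 3, 4]
Added edge 3->4
Recompute Kahn (smallest-id tiebreak):
  initial in-degrees: [0, 1, 1, 2, 2]
  ready (indeg=0): [0]
  pop 0: indeg[2]->0; indeg[3]->1; indeg[4]->1 | ready=[2] | order so far=[0]
  pop 2: indeg[1]->0; indeg[3]->0 | ready=[1, 3] | order so far=[0, 2]
  pop 1: no out-edges | ready=[3] | order so far=[0, 2, 1]
  pop 3: indeg[4]->0 | ready=[4] | order so far=[0, 2, 1, 3]
  pop 4: no out-edges | ready=[] | order so far=[0, 2, 1, 3, 4]
New canonical toposort: [0, 2, 1, 3, 4]
Compare positions:
  Node 0: index 0 -> 0 (same)
  Node 1: index 2 -> 2 (same)
  Node 2: index 1 -> 1 (same)
  Node 3: index 3 -> 3 (same)
  Node 4: index 4 -> 4 (same)
Nodes that changed position: none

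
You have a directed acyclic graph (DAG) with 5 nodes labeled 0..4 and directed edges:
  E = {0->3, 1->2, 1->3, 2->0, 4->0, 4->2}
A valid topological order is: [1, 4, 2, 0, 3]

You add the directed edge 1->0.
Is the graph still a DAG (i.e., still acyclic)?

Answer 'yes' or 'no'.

Given toposort: [1, 4, 2, 0, 3]
Position of 1: index 0; position of 0: index 3
New edge 1->0: forward
Forward edge: respects the existing order. Still a DAG, same toposort still valid.
Still a DAG? yes

Answer: yes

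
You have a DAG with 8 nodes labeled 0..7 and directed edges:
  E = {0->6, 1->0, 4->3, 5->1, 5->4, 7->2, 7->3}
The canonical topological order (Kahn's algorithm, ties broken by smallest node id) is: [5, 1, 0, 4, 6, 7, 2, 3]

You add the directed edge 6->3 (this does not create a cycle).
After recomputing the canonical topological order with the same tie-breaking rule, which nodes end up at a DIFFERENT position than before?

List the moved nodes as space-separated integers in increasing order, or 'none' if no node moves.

Answer: none

Derivation:
Old toposort: [5, 1, 0, 4, 6, 7, 2, 3]
Added edge 6->3
Recompute Kahn (smallest-id tiebreak):
  initial in-degrees: [1, 1, 1, 3, 1, 0, 1, 0]
  ready (indeg=0): [5, 7]
  pop 5: indeg[1]->0; indeg[4]->0 | ready=[1, 4, 7] | order so far=[5]
  pop 1: indeg[0]->0 | ready=[0, 4, 7] | order so far=[5, 1]
  pop 0: indeg[6]->0 | ready=[4, 6, 7] | order so far=[5, 1, 0]
  pop 4: indeg[3]->2 | ready=[6, 7] | order so far=[5, 1, 0, 4]
  pop 6: indeg[3]->1 | ready=[7] | order so far=[5, 1, 0, 4, 6]
  pop 7: indeg[2]->0; indeg[3]->0 | ready=[2, 3] | order so far=[5, 1, 0, 4, 6, 7]
  pop 2: no out-edges | ready=[3] | order so far=[5, 1, 0, 4, 6, 7, 2]
  pop 3: no out-edges | ready=[] | order so far=[5, 1, 0, 4, 6, 7, 2, 3]
New canonical toposort: [5, 1, 0, 4, 6, 7, 2, 3]
Compare positions:
  Node 0: index 2 -> 2 (same)
  Node 1: index 1 -> 1 (same)
  Node 2: index 6 -> 6 (same)
  Node 3: index 7 -> 7 (same)
  Node 4: index 3 -> 3 (same)
  Node 5: index 0 -> 0 (same)
  Node 6: index 4 -> 4 (same)
  Node 7: index 5 -> 5 (same)
Nodes that changed position: none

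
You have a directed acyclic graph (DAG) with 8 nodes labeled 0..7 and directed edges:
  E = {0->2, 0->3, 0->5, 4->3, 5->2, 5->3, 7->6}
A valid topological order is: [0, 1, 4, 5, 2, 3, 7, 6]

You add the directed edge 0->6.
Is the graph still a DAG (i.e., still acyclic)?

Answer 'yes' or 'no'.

Answer: yes

Derivation:
Given toposort: [0, 1, 4, 5, 2, 3, 7, 6]
Position of 0: index 0; position of 6: index 7
New edge 0->6: forward
Forward edge: respects the existing order. Still a DAG, same toposort still valid.
Still a DAG? yes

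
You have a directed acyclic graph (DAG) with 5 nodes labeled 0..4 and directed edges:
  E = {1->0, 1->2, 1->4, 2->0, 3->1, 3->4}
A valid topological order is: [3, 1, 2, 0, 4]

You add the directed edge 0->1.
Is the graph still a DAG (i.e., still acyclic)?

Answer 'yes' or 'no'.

Answer: no

Derivation:
Given toposort: [3, 1, 2, 0, 4]
Position of 0: index 3; position of 1: index 1
New edge 0->1: backward (u after v in old order)
Backward edge: old toposort is now invalid. Check if this creates a cycle.
Does 1 already reach 0? Reachable from 1: [0, 1, 2, 4]. YES -> cycle!
Still a DAG? no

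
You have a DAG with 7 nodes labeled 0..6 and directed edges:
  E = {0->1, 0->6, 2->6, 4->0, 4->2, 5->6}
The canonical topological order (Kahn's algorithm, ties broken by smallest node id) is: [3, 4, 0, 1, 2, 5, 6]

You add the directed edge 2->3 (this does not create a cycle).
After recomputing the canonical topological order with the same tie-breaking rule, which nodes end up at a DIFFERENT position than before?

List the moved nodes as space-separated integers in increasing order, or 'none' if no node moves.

Answer: 0 1 2 3 4

Derivation:
Old toposort: [3, 4, 0, 1, 2, 5, 6]
Added edge 2->3
Recompute Kahn (smallest-id tiebreak):
  initial in-degrees: [1, 1, 1, 1, 0, 0, 3]
  ready (indeg=0): [4, 5]
  pop 4: indeg[0]->0; indeg[2]->0 | ready=[0, 2, 5] | order so far=[4]
  pop 0: indeg[1]->0; indeg[6]->2 | ready=[1, 2, 5] | order so far=[4, 0]
  pop 1: no out-edges | ready=[2, 5] | order so far=[4, 0, 1]
  pop 2: indeg[3]->0; indeg[6]->1 | ready=[3, 5] | order so far=[4, 0, 1, 2]
  pop 3: no out-edges | ready=[5] | order so far=[4, 0, 1, 2, 3]
  pop 5: indeg[6]->0 | ready=[6] | order so far=[4, 0, 1, 2, 3, 5]
  pop 6: no out-edges | ready=[] | order so far=[4, 0, 1, 2, 3, 5, 6]
New canonical toposort: [4, 0, 1, 2, 3, 5, 6]
Compare positions:
  Node 0: index 2 -> 1 (moved)
  Node 1: index 3 -> 2 (moved)
  Node 2: index 4 -> 3 (moved)
  Node 3: index 0 -> 4 (moved)
  Node 4: index 1 -> 0 (moved)
  Node 5: index 5 -> 5 (same)
  Node 6: index 6 -> 6 (same)
Nodes that changed position: 0 1 2 3 4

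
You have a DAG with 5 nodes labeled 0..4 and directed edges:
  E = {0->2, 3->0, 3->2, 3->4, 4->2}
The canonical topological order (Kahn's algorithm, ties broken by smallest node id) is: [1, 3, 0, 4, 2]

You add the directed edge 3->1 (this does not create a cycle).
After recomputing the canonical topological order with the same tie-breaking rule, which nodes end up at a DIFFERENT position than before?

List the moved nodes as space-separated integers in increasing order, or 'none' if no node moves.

Answer: 0 1 3

Derivation:
Old toposort: [1, 3, 0, 4, 2]
Added edge 3->1
Recompute Kahn (smallest-id tiebreak):
  initial in-degrees: [1, 1, 3, 0, 1]
  ready (indeg=0): [3]
  pop 3: indeg[0]->0; indeg[1]->0; indeg[2]->2; indeg[4]->0 | ready=[0, 1, 4] | order so far=[3]
  pop 0: indeg[2]->1 | ready=[1, 4] | order so far=[3, 0]
  pop 1: no out-edges | ready=[4] | order so far=[3, 0, 1]
  pop 4: indeg[2]->0 | ready=[2] | order so far=[3, 0, 1, 4]
  pop 2: no out-edges | ready=[] | order so far=[3, 0, 1, 4, 2]
New canonical toposort: [3, 0, 1, 4, 2]
Compare positions:
  Node 0: index 2 -> 1 (moved)
  Node 1: index 0 -> 2 (moved)
  Node 2: index 4 -> 4 (same)
  Node 3: index 1 -> 0 (moved)
  Node 4: index 3 -> 3 (same)
Nodes that changed position: 0 1 3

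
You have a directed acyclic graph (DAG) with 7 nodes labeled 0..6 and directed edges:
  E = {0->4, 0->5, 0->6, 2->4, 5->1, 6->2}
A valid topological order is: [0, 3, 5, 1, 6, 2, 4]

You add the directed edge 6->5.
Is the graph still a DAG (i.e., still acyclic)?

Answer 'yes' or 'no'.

Answer: yes

Derivation:
Given toposort: [0, 3, 5, 1, 6, 2, 4]
Position of 6: index 4; position of 5: index 2
New edge 6->5: backward (u after v in old order)
Backward edge: old toposort is now invalid. Check if this creates a cycle.
Does 5 already reach 6? Reachable from 5: [1, 5]. NO -> still a DAG (reorder needed).
Still a DAG? yes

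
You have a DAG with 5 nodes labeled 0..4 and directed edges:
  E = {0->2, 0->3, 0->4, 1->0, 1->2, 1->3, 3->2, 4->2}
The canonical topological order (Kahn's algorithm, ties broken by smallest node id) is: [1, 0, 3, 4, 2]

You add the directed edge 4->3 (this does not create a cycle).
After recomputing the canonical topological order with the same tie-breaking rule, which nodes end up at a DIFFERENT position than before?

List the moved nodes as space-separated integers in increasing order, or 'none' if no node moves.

Old toposort: [1, 0, 3, 4, 2]
Added edge 4->3
Recompute Kahn (smallest-id tiebreak):
  initial in-degrees: [1, 0, 4, 3, 1]
  ready (indeg=0): [1]
  pop 1: indeg[0]->0; indeg[2]->3; indeg[3]->2 | ready=[0] | order so far=[1]
  pop 0: indeg[2]->2; indeg[3]->1; indeg[4]->0 | ready=[4] | order so far=[1, 0]
  pop 4: indeg[2]->1; indeg[3]->0 | ready=[3] | order so far=[1, 0, 4]
  pop 3: indeg[2]->0 | ready=[2] | order so far=[1, 0, 4, 3]
  pop 2: no out-edges | ready=[] | order so far=[1, 0, 4, 3, 2]
New canonical toposort: [1, 0, 4, 3, 2]
Compare positions:
  Node 0: index 1 -> 1 (same)
  Node 1: index 0 -> 0 (same)
  Node 2: index 4 -> 4 (same)
  Node 3: index 2 -> 3 (moved)
  Node 4: index 3 -> 2 (moved)
Nodes that changed position: 3 4

Answer: 3 4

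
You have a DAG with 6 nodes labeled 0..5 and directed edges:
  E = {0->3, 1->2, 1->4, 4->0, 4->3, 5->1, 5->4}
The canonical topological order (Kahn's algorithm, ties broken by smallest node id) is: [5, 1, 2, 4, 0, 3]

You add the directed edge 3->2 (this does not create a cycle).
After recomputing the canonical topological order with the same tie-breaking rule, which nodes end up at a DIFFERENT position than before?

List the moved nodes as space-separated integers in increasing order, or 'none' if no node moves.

Answer: 0 2 3 4

Derivation:
Old toposort: [5, 1, 2, 4, 0, 3]
Added edge 3->2
Recompute Kahn (smallest-id tiebreak):
  initial in-degrees: [1, 1, 2, 2, 2, 0]
  ready (indeg=0): [5]
  pop 5: indeg[1]->0; indeg[4]->1 | ready=[1] | order so far=[5]
  pop 1: indeg[2]->1; indeg[4]->0 | ready=[4] | order so far=[5, 1]
  pop 4: indeg[0]->0; indeg[3]->1 | ready=[0] | order so far=[5, 1, 4]
  pop 0: indeg[3]->0 | ready=[3] | order so far=[5, 1, 4, 0]
  pop 3: indeg[2]->0 | ready=[2] | order so far=[5, 1, 4, 0, 3]
  pop 2: no out-edges | ready=[] | order so far=[5, 1, 4, 0, 3, 2]
New canonical toposort: [5, 1, 4, 0, 3, 2]
Compare positions:
  Node 0: index 4 -> 3 (moved)
  Node 1: index 1 -> 1 (same)
  Node 2: index 2 -> 5 (moved)
  Node 3: index 5 -> 4 (moved)
  Node 4: index 3 -> 2 (moved)
  Node 5: index 0 -> 0 (same)
Nodes that changed position: 0 2 3 4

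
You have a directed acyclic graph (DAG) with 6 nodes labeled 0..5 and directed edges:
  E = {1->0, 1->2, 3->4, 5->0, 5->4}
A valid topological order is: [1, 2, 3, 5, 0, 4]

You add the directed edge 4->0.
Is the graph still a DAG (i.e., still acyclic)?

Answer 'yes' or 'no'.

Answer: yes

Derivation:
Given toposort: [1, 2, 3, 5, 0, 4]
Position of 4: index 5; position of 0: index 4
New edge 4->0: backward (u after v in old order)
Backward edge: old toposort is now invalid. Check if this creates a cycle.
Does 0 already reach 4? Reachable from 0: [0]. NO -> still a DAG (reorder needed).
Still a DAG? yes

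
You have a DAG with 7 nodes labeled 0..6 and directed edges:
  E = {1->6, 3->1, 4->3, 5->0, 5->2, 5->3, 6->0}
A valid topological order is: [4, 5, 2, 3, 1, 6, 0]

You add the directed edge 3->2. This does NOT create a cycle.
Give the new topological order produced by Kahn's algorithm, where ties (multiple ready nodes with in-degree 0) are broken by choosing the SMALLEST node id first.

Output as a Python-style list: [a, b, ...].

Answer: [4, 5, 3, 1, 2, 6, 0]

Derivation:
Old toposort: [4, 5, 2, 3, 1, 6, 0]
Added edge: 3->2
Position of 3 (3) > position of 2 (2). Must reorder: 3 must now come before 2.
Run Kahn's algorithm (break ties by smallest node id):
  initial in-degrees: [2, 1, 2, 2, 0, 0, 1]
  ready (indeg=0): [4, 5]
  pop 4: indeg[3]->1 | ready=[5] | order so far=[4]
  pop 5: indeg[0]->1; indeg[2]->1; indeg[3]->0 | ready=[3] | order so far=[4, 5]
  pop 3: indeg[1]->0; indeg[2]->0 | ready=[1, 2] | order so far=[4, 5, 3]
  pop 1: indeg[6]->0 | ready=[2, 6] | order so far=[4, 5, 3, 1]
  pop 2: no out-edges | ready=[6] | order so far=[4, 5, 3, 1, 2]
  pop 6: indeg[0]->0 | ready=[0] | order so far=[4, 5, 3, 1, 2, 6]
  pop 0: no out-edges | ready=[] | order so far=[4, 5, 3, 1, 2, 6, 0]
  Result: [4, 5, 3, 1, 2, 6, 0]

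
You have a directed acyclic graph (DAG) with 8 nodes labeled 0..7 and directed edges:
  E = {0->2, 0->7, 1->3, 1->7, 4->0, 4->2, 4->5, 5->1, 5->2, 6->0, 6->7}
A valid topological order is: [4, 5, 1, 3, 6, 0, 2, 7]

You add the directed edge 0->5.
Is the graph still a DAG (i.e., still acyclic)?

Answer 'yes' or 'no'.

Answer: yes

Derivation:
Given toposort: [4, 5, 1, 3, 6, 0, 2, 7]
Position of 0: index 5; position of 5: index 1
New edge 0->5: backward (u after v in old order)
Backward edge: old toposort is now invalid. Check if this creates a cycle.
Does 5 already reach 0? Reachable from 5: [1, 2, 3, 5, 7]. NO -> still a DAG (reorder needed).
Still a DAG? yes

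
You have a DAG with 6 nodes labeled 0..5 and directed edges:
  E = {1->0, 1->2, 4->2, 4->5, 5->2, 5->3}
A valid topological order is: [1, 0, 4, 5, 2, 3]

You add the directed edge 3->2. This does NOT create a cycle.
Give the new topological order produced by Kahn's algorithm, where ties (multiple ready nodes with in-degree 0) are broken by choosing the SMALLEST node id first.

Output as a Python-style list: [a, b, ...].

Answer: [1, 0, 4, 5, 3, 2]

Derivation:
Old toposort: [1, 0, 4, 5, 2, 3]
Added edge: 3->2
Position of 3 (5) > position of 2 (4). Must reorder: 3 must now come before 2.
Run Kahn's algorithm (break ties by smallest node id):
  initial in-degrees: [1, 0, 4, 1, 0, 1]
  ready (indeg=0): [1, 4]
  pop 1: indeg[0]->0; indeg[2]->3 | ready=[0, 4] | order so far=[1]
  pop 0: no out-edges | ready=[4] | order so far=[1, 0]
  pop 4: indeg[2]->2; indeg[5]->0 | ready=[5] | order so far=[1, 0, 4]
  pop 5: indeg[2]->1; indeg[3]->0 | ready=[3] | order so far=[1, 0, 4, 5]
  pop 3: indeg[2]->0 | ready=[2] | order so far=[1, 0, 4, 5, 3]
  pop 2: no out-edges | ready=[] | order so far=[1, 0, 4, 5, 3, 2]
  Result: [1, 0, 4, 5, 3, 2]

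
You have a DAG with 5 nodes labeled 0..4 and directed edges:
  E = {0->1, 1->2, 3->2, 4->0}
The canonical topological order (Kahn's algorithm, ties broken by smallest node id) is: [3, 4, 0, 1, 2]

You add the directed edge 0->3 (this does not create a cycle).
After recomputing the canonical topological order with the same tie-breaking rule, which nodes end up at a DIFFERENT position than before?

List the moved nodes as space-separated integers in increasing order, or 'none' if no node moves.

Old toposort: [3, 4, 0, 1, 2]
Added edge 0->3
Recompute Kahn (smallest-id tiebreak):
  initial in-degrees: [1, 1, 2, 1, 0]
  ready (indeg=0): [4]
  pop 4: indeg[0]->0 | ready=[0] | order so far=[4]
  pop 0: indeg[1]->0; indeg[3]->0 | ready=[1, 3] | order so far=[4, 0]
  pop 1: indeg[2]->1 | ready=[3] | order so far=[4, 0, 1]
  pop 3: indeg[2]->0 | ready=[2] | order so far=[4, 0, 1, 3]
  pop 2: no out-edges | ready=[] | order so far=[4, 0, 1, 3, 2]
New canonical toposort: [4, 0, 1, 3, 2]
Compare positions:
  Node 0: index 2 -> 1 (moved)
  Node 1: index 3 -> 2 (moved)
  Node 2: index 4 -> 4 (same)
  Node 3: index 0 -> 3 (moved)
  Node 4: index 1 -> 0 (moved)
Nodes that changed position: 0 1 3 4

Answer: 0 1 3 4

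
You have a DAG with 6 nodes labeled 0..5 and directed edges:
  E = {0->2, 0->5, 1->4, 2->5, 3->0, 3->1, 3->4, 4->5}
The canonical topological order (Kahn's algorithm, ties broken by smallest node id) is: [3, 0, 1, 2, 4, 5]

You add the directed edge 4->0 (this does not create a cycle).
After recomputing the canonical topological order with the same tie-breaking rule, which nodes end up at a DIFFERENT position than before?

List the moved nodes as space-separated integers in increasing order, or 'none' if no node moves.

Old toposort: [3, 0, 1, 2, 4, 5]
Added edge 4->0
Recompute Kahn (smallest-id tiebreak):
  initial in-degrees: [2, 1, 1, 0, 2, 3]
  ready (indeg=0): [3]
  pop 3: indeg[0]->1; indeg[1]->0; indeg[4]->1 | ready=[1] | order so far=[3]
  pop 1: indeg[4]->0 | ready=[4] | order so far=[3, 1]
  pop 4: indeg[0]->0; indeg[5]->2 | ready=[0] | order so far=[3, 1, 4]
  pop 0: indeg[2]->0; indeg[5]->1 | ready=[2] | order so far=[3, 1, 4, 0]
  pop 2: indeg[5]->0 | ready=[5] | order so far=[3, 1, 4, 0, 2]
  pop 5: no out-edges | ready=[] | order so far=[3, 1, 4, 0, 2, 5]
New canonical toposort: [3, 1, 4, 0, 2, 5]
Compare positions:
  Node 0: index 1 -> 3 (moved)
  Node 1: index 2 -> 1 (moved)
  Node 2: index 3 -> 4 (moved)
  Node 3: index 0 -> 0 (same)
  Node 4: index 4 -> 2 (moved)
  Node 5: index 5 -> 5 (same)
Nodes that changed position: 0 1 2 4

Answer: 0 1 2 4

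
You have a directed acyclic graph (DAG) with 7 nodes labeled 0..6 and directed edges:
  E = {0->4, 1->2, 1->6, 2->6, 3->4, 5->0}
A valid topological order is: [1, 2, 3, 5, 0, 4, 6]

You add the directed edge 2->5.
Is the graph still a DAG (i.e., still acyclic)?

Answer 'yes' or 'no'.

Given toposort: [1, 2, 3, 5, 0, 4, 6]
Position of 2: index 1; position of 5: index 3
New edge 2->5: forward
Forward edge: respects the existing order. Still a DAG, same toposort still valid.
Still a DAG? yes

Answer: yes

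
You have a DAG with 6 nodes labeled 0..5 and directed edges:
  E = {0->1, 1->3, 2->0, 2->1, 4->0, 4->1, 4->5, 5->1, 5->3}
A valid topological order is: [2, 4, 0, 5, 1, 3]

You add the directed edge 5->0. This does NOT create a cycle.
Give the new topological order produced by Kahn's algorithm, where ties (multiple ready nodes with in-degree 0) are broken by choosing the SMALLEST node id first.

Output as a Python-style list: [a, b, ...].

Answer: [2, 4, 5, 0, 1, 3]

Derivation:
Old toposort: [2, 4, 0, 5, 1, 3]
Added edge: 5->0
Position of 5 (3) > position of 0 (2). Must reorder: 5 must now come before 0.
Run Kahn's algorithm (break ties by smallest node id):
  initial in-degrees: [3, 4, 0, 2, 0, 1]
  ready (indeg=0): [2, 4]
  pop 2: indeg[0]->2; indeg[1]->3 | ready=[4] | order so far=[2]
  pop 4: indeg[0]->1; indeg[1]->2; indeg[5]->0 | ready=[5] | order so far=[2, 4]
  pop 5: indeg[0]->0; indeg[1]->1; indeg[3]->1 | ready=[0] | order so far=[2, 4, 5]
  pop 0: indeg[1]->0 | ready=[1] | order so far=[2, 4, 5, 0]
  pop 1: indeg[3]->0 | ready=[3] | order so far=[2, 4, 5, 0, 1]
  pop 3: no out-edges | ready=[] | order so far=[2, 4, 5, 0, 1, 3]
  Result: [2, 4, 5, 0, 1, 3]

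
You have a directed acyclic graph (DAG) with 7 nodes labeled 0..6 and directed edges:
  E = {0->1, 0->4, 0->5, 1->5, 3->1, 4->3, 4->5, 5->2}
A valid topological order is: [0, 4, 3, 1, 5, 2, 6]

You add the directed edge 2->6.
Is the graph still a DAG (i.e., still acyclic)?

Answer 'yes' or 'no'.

Answer: yes

Derivation:
Given toposort: [0, 4, 3, 1, 5, 2, 6]
Position of 2: index 5; position of 6: index 6
New edge 2->6: forward
Forward edge: respects the existing order. Still a DAG, same toposort still valid.
Still a DAG? yes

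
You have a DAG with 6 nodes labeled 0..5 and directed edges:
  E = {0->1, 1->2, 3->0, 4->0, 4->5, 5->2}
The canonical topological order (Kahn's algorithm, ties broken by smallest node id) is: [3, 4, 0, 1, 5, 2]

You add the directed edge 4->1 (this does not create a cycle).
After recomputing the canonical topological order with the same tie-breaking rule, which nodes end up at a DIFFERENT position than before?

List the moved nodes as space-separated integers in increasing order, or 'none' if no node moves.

Old toposort: [3, 4, 0, 1, 5, 2]
Added edge 4->1
Recompute Kahn (smallest-id tiebreak):
  initial in-degrees: [2, 2, 2, 0, 0, 1]
  ready (indeg=0): [3, 4]
  pop 3: indeg[0]->1 | ready=[4] | order so far=[3]
  pop 4: indeg[0]->0; indeg[1]->1; indeg[5]->0 | ready=[0, 5] | order so far=[3, 4]
  pop 0: indeg[1]->0 | ready=[1, 5] | order so far=[3, 4, 0]
  pop 1: indeg[2]->1 | ready=[5] | order so far=[3, 4, 0, 1]
  pop 5: indeg[2]->0 | ready=[2] | order so far=[3, 4, 0, 1, 5]
  pop 2: no out-edges | ready=[] | order so far=[3, 4, 0, 1, 5, 2]
New canonical toposort: [3, 4, 0, 1, 5, 2]
Compare positions:
  Node 0: index 2 -> 2 (same)
  Node 1: index 3 -> 3 (same)
  Node 2: index 5 -> 5 (same)
  Node 3: index 0 -> 0 (same)
  Node 4: index 1 -> 1 (same)
  Node 5: index 4 -> 4 (same)
Nodes that changed position: none

Answer: none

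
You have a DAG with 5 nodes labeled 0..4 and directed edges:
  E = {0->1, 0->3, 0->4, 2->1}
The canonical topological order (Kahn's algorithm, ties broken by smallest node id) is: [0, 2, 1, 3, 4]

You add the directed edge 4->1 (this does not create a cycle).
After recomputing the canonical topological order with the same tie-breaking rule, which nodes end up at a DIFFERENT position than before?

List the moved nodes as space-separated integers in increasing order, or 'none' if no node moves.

Answer: 1 3 4

Derivation:
Old toposort: [0, 2, 1, 3, 4]
Added edge 4->1
Recompute Kahn (smallest-id tiebreak):
  initial in-degrees: [0, 3, 0, 1, 1]
  ready (indeg=0): [0, 2]
  pop 0: indeg[1]->2; indeg[3]->0; indeg[4]->0 | ready=[2, 3, 4] | order so far=[0]
  pop 2: indeg[1]->1 | ready=[3, 4] | order so far=[0, 2]
  pop 3: no out-edges | ready=[4] | order so far=[0, 2, 3]
  pop 4: indeg[1]->0 | ready=[1] | order so far=[0, 2, 3, 4]
  pop 1: no out-edges | ready=[] | order so far=[0, 2, 3, 4, 1]
New canonical toposort: [0, 2, 3, 4, 1]
Compare positions:
  Node 0: index 0 -> 0 (same)
  Node 1: index 2 -> 4 (moved)
  Node 2: index 1 -> 1 (same)
  Node 3: index 3 -> 2 (moved)
  Node 4: index 4 -> 3 (moved)
Nodes that changed position: 1 3 4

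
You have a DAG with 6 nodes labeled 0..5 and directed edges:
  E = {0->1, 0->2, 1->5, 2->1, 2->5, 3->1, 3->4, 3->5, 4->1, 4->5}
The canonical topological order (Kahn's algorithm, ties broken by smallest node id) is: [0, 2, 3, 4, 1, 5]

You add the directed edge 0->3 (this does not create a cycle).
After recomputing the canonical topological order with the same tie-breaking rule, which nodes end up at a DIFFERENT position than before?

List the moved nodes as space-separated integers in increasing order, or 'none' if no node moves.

Answer: none

Derivation:
Old toposort: [0, 2, 3, 4, 1, 5]
Added edge 0->3
Recompute Kahn (smallest-id tiebreak):
  initial in-degrees: [0, 4, 1, 1, 1, 4]
  ready (indeg=0): [0]
  pop 0: indeg[1]->3; indeg[2]->0; indeg[3]->0 | ready=[2, 3] | order so far=[0]
  pop 2: indeg[1]->2; indeg[5]->3 | ready=[3] | order so far=[0, 2]
  pop 3: indeg[1]->1; indeg[4]->0; indeg[5]->2 | ready=[4] | order so far=[0, 2, 3]
  pop 4: indeg[1]->0; indeg[5]->1 | ready=[1] | order so far=[0, 2, 3, 4]
  pop 1: indeg[5]->0 | ready=[5] | order so far=[0, 2, 3, 4, 1]
  pop 5: no out-edges | ready=[] | order so far=[0, 2, 3, 4, 1, 5]
New canonical toposort: [0, 2, 3, 4, 1, 5]
Compare positions:
  Node 0: index 0 -> 0 (same)
  Node 1: index 4 -> 4 (same)
  Node 2: index 1 -> 1 (same)
  Node 3: index 2 -> 2 (same)
  Node 4: index 3 -> 3 (same)
  Node 5: index 5 -> 5 (same)
Nodes that changed position: none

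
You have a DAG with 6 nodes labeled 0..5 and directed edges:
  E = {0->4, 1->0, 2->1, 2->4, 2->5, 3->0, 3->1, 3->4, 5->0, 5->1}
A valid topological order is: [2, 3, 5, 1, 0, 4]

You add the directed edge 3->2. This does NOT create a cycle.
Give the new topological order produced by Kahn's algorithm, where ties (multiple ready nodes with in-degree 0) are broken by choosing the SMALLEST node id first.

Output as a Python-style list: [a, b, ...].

Answer: [3, 2, 5, 1, 0, 4]

Derivation:
Old toposort: [2, 3, 5, 1, 0, 4]
Added edge: 3->2
Position of 3 (1) > position of 2 (0). Must reorder: 3 must now come before 2.
Run Kahn's algorithm (break ties by smallest node id):
  initial in-degrees: [3, 3, 1, 0, 3, 1]
  ready (indeg=0): [3]
  pop 3: indeg[0]->2; indeg[1]->2; indeg[2]->0; indeg[4]->2 | ready=[2] | order so far=[3]
  pop 2: indeg[1]->1; indeg[4]->1; indeg[5]->0 | ready=[5] | order so far=[3, 2]
  pop 5: indeg[0]->1; indeg[1]->0 | ready=[1] | order so far=[3, 2, 5]
  pop 1: indeg[0]->0 | ready=[0] | order so far=[3, 2, 5, 1]
  pop 0: indeg[4]->0 | ready=[4] | order so far=[3, 2, 5, 1, 0]
  pop 4: no out-edges | ready=[] | order so far=[3, 2, 5, 1, 0, 4]
  Result: [3, 2, 5, 1, 0, 4]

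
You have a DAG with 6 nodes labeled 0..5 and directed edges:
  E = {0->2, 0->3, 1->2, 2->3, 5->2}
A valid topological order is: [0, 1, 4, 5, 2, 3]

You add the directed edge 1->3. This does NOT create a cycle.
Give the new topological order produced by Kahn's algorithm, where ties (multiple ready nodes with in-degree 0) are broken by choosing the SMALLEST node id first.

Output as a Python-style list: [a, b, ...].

Answer: [0, 1, 4, 5, 2, 3]

Derivation:
Old toposort: [0, 1, 4, 5, 2, 3]
Added edge: 1->3
Position of 1 (1) < position of 3 (5). Old order still valid.
Run Kahn's algorithm (break ties by smallest node id):
  initial in-degrees: [0, 0, 3, 3, 0, 0]
  ready (indeg=0): [0, 1, 4, 5]
  pop 0: indeg[2]->2; indeg[3]->2 | ready=[1, 4, 5] | order so far=[0]
  pop 1: indeg[2]->1; indeg[3]->1 | ready=[4, 5] | order so far=[0, 1]
  pop 4: no out-edges | ready=[5] | order so far=[0, 1, 4]
  pop 5: indeg[2]->0 | ready=[2] | order so far=[0, 1, 4, 5]
  pop 2: indeg[3]->0 | ready=[3] | order so far=[0, 1, 4, 5, 2]
  pop 3: no out-edges | ready=[] | order so far=[0, 1, 4, 5, 2, 3]
  Result: [0, 1, 4, 5, 2, 3]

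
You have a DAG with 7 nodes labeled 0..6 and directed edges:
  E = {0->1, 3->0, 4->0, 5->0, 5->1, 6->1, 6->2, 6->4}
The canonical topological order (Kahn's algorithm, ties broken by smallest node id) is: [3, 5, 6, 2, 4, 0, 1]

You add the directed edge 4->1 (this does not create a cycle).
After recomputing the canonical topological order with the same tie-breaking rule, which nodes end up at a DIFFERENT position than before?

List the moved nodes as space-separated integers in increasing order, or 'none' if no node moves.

Answer: none

Derivation:
Old toposort: [3, 5, 6, 2, 4, 0, 1]
Added edge 4->1
Recompute Kahn (smallest-id tiebreak):
  initial in-degrees: [3, 4, 1, 0, 1, 0, 0]
  ready (indeg=0): [3, 5, 6]
  pop 3: indeg[0]->2 | ready=[5, 6] | order so far=[3]
  pop 5: indeg[0]->1; indeg[1]->3 | ready=[6] | order so far=[3, 5]
  pop 6: indeg[1]->2; indeg[2]->0; indeg[4]->0 | ready=[2, 4] | order so far=[3, 5, 6]
  pop 2: no out-edges | ready=[4] | order so far=[3, 5, 6, 2]
  pop 4: indeg[0]->0; indeg[1]->1 | ready=[0] | order so far=[3, 5, 6, 2, 4]
  pop 0: indeg[1]->0 | ready=[1] | order so far=[3, 5, 6, 2, 4, 0]
  pop 1: no out-edges | ready=[] | order so far=[3, 5, 6, 2, 4, 0, 1]
New canonical toposort: [3, 5, 6, 2, 4, 0, 1]
Compare positions:
  Node 0: index 5 -> 5 (same)
  Node 1: index 6 -> 6 (same)
  Node 2: index 3 -> 3 (same)
  Node 3: index 0 -> 0 (same)
  Node 4: index 4 -> 4 (same)
  Node 5: index 1 -> 1 (same)
  Node 6: index 2 -> 2 (same)
Nodes that changed position: none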